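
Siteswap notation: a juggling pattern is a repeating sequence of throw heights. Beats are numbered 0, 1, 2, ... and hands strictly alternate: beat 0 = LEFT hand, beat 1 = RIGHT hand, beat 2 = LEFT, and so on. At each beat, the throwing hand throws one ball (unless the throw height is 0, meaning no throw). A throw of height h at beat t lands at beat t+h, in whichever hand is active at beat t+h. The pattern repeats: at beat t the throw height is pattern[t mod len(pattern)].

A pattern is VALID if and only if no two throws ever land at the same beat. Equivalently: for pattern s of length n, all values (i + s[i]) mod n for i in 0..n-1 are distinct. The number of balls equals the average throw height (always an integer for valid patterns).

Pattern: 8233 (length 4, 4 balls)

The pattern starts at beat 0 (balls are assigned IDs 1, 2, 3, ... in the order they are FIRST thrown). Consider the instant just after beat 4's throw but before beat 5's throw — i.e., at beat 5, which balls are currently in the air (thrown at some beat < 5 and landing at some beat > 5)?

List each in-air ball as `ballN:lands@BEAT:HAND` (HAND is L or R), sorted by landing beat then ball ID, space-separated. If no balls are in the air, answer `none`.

Answer: ball2:lands@6:L ball1:lands@8:L ball4:lands@12:L

Derivation:
Beat 0 (L): throw ball1 h=8 -> lands@8:L; in-air after throw: [b1@8:L]
Beat 1 (R): throw ball2 h=2 -> lands@3:R; in-air after throw: [b2@3:R b1@8:L]
Beat 2 (L): throw ball3 h=3 -> lands@5:R; in-air after throw: [b2@3:R b3@5:R b1@8:L]
Beat 3 (R): throw ball2 h=3 -> lands@6:L; in-air after throw: [b3@5:R b2@6:L b1@8:L]
Beat 4 (L): throw ball4 h=8 -> lands@12:L; in-air after throw: [b3@5:R b2@6:L b1@8:L b4@12:L]
Beat 5 (R): throw ball3 h=2 -> lands@7:R; in-air after throw: [b2@6:L b3@7:R b1@8:L b4@12:L]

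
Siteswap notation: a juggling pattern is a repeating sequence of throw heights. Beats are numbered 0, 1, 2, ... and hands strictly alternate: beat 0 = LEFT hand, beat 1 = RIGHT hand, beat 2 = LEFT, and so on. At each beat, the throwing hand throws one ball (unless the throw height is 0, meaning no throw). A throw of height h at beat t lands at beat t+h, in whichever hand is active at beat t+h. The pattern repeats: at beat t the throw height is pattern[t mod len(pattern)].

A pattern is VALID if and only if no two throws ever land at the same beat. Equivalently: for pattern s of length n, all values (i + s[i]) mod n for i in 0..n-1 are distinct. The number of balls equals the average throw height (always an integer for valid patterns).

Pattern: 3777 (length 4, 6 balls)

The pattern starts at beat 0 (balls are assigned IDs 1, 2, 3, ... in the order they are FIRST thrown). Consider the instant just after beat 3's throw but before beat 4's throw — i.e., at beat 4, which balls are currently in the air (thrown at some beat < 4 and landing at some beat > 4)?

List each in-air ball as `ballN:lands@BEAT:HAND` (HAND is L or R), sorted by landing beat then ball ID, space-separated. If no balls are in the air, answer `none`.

Answer: ball2:lands@8:L ball3:lands@9:R ball1:lands@10:L

Derivation:
Beat 0 (L): throw ball1 h=3 -> lands@3:R; in-air after throw: [b1@3:R]
Beat 1 (R): throw ball2 h=7 -> lands@8:L; in-air after throw: [b1@3:R b2@8:L]
Beat 2 (L): throw ball3 h=7 -> lands@9:R; in-air after throw: [b1@3:R b2@8:L b3@9:R]
Beat 3 (R): throw ball1 h=7 -> lands@10:L; in-air after throw: [b2@8:L b3@9:R b1@10:L]
Beat 4 (L): throw ball4 h=3 -> lands@7:R; in-air after throw: [b4@7:R b2@8:L b3@9:R b1@10:L]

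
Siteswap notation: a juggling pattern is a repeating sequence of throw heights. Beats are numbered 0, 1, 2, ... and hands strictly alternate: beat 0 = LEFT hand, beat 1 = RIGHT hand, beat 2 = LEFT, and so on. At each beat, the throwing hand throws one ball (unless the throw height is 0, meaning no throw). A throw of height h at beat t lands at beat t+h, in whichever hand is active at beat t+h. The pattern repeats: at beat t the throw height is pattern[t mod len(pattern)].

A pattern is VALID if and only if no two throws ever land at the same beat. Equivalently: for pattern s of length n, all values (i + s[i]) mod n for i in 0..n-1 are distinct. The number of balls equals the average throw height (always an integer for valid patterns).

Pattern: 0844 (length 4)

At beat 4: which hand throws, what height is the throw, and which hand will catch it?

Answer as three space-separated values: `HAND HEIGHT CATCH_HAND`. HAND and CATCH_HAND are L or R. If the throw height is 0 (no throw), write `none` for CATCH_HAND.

Beat 4: 4 mod 2 = 0, so hand = L
Throw height = pattern[4 mod 4] = pattern[0] = 0

Answer: L 0 none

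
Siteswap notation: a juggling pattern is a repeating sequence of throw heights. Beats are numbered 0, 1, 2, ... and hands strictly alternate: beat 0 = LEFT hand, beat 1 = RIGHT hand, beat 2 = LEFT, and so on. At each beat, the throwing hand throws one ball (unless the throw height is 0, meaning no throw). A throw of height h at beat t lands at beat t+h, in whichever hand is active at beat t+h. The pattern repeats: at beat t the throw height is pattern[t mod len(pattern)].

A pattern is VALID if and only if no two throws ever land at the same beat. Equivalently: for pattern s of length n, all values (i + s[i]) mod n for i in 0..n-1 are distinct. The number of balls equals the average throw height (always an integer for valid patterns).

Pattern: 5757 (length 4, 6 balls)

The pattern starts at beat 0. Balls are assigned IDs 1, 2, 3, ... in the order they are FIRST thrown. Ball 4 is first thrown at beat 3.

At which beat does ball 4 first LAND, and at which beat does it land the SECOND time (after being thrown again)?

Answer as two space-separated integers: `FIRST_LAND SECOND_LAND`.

Beat 0 (L): throw ball1 h=5 -> lands@5:R; in-air after throw: [b1@5:R]
Beat 1 (R): throw ball2 h=7 -> lands@8:L; in-air after throw: [b1@5:R b2@8:L]
Beat 2 (L): throw ball3 h=5 -> lands@7:R; in-air after throw: [b1@5:R b3@7:R b2@8:L]
Beat 3 (R): throw ball4 h=7 -> lands@10:L; in-air after throw: [b1@5:R b3@7:R b2@8:L b4@10:L]
Beat 4 (L): throw ball5 h=5 -> lands@9:R; in-air after throw: [b1@5:R b3@7:R b2@8:L b5@9:R b4@10:L]
Beat 5 (R): throw ball1 h=7 -> lands@12:L; in-air after throw: [b3@7:R b2@8:L b5@9:R b4@10:L b1@12:L]
Beat 6 (L): throw ball6 h=5 -> lands@11:R; in-air after throw: [b3@7:R b2@8:L b5@9:R b4@10:L b6@11:R b1@12:L]
Beat 7 (R): throw ball3 h=7 -> lands@14:L; in-air after throw: [b2@8:L b5@9:R b4@10:L b6@11:R b1@12:L b3@14:L]
Beat 8 (L): throw ball2 h=5 -> lands@13:R; in-air after throw: [b5@9:R b4@10:L b6@11:R b1@12:L b2@13:R b3@14:L]
Beat 9 (R): throw ball5 h=7 -> lands@16:L; in-air after throw: [b4@10:L b6@11:R b1@12:L b2@13:R b3@14:L b5@16:L]
Beat 10 (L): throw ball4 h=5 -> lands@15:R; in-air after throw: [b6@11:R b1@12:L b2@13:R b3@14:L b4@15:R b5@16:L]
Beat 11 (R): throw ball6 h=7 -> lands@18:L; in-air after throw: [b1@12:L b2@13:R b3@14:L b4@15:R b5@16:L b6@18:L]
Beat 12 (L): throw ball1 h=5 -> lands@17:R; in-air after throw: [b2@13:R b3@14:L b4@15:R b5@16:L b1@17:R b6@18:L]
Beat 13 (R): throw ball2 h=7 -> lands@20:L; in-air after throw: [b3@14:L b4@15:R b5@16:L b1@17:R b6@18:L b2@20:L]
Beat 14 (L): throw ball3 h=5 -> lands@19:R; in-air after throw: [b4@15:R b5@16:L b1@17:R b6@18:L b3@19:R b2@20:L]
Beat 15 (R): throw ball4 h=7 -> lands@22:L; in-air after throw: [b5@16:L b1@17:R b6@18:L b3@19:R b2@20:L b4@22:L]
Ball 4: thrown@3 h=7 -> first land @10; rethrown@10 h=5 -> second land @15

Answer: 10 15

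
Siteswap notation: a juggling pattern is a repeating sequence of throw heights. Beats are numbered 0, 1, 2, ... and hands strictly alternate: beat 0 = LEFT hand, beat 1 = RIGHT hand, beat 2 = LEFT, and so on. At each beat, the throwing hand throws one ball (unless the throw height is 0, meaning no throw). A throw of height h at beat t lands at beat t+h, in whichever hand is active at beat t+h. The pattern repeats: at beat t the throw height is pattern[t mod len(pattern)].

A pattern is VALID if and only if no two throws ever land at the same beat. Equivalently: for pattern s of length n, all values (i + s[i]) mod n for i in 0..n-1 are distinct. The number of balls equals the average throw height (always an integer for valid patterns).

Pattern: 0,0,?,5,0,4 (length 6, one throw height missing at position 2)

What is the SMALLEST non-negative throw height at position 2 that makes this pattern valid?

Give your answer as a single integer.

i=0: (0 + 0) mod 6 = 0
i=1: (1 + 0) mod 6 = 1
i=2: s[i]=? (unknown)
i=3: (3 + 5) mod 6 = 2
i=4: (4 + 0) mod 6 = 4
i=5: (5 + 4) mod 6 = 3
Known residues: [0, 1, 2, 3, 4]; need a permutation of 0..5, so missing residue r = 5
Need (2 + s) mod 6 = 5; smallest s = (5 - 2) mod 6 = 3

Answer: 3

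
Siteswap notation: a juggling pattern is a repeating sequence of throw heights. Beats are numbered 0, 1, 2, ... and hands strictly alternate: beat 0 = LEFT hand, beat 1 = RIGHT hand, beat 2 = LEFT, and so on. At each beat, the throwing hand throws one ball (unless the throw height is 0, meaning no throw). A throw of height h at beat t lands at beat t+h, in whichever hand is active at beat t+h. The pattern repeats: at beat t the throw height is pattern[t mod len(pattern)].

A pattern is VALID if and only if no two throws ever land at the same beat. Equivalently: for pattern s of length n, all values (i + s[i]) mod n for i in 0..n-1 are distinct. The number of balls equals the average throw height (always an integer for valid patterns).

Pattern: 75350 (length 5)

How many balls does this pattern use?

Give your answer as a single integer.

Answer: 4

Derivation:
Pattern = [7, 5, 3, 5, 0], length n = 5
  position 0: throw height = 7, running sum = 7
  position 1: throw height = 5, running sum = 12
  position 2: throw height = 3, running sum = 15
  position 3: throw height = 5, running sum = 20
  position 4: throw height = 0, running sum = 20
Total sum = 20; balls = sum / n = 20 / 5 = 4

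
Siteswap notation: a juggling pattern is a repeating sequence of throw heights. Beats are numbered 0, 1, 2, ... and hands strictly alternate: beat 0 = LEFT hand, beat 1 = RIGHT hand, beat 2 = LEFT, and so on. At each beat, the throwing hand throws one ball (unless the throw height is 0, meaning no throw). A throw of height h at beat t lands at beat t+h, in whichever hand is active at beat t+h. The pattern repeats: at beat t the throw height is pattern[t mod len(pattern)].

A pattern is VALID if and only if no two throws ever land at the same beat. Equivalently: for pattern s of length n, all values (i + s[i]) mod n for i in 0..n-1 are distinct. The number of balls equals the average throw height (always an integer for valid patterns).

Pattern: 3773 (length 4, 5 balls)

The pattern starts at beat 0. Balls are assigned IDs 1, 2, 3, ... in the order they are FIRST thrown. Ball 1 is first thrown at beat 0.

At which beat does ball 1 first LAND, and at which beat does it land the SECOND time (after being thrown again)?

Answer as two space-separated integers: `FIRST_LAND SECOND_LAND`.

Beat 0 (L): throw ball1 h=3 -> lands@3:R; in-air after throw: [b1@3:R]
Beat 1 (R): throw ball2 h=7 -> lands@8:L; in-air after throw: [b1@3:R b2@8:L]
Beat 2 (L): throw ball3 h=7 -> lands@9:R; in-air after throw: [b1@3:R b2@8:L b3@9:R]
Beat 3 (R): throw ball1 h=3 -> lands@6:L; in-air after throw: [b1@6:L b2@8:L b3@9:R]
Beat 4 (L): throw ball4 h=3 -> lands@7:R; in-air after throw: [b1@6:L b4@7:R b2@8:L b3@9:R]
Beat 5 (R): throw ball5 h=7 -> lands@12:L; in-air after throw: [b1@6:L b4@7:R b2@8:L b3@9:R b5@12:L]
Beat 6 (L): throw ball1 h=7 -> lands@13:R; in-air after throw: [b4@7:R b2@8:L b3@9:R b5@12:L b1@13:R]
Ball 1: thrown@0 h=3 -> first land @3; rethrown@3 h=3 -> second land @6

Answer: 3 6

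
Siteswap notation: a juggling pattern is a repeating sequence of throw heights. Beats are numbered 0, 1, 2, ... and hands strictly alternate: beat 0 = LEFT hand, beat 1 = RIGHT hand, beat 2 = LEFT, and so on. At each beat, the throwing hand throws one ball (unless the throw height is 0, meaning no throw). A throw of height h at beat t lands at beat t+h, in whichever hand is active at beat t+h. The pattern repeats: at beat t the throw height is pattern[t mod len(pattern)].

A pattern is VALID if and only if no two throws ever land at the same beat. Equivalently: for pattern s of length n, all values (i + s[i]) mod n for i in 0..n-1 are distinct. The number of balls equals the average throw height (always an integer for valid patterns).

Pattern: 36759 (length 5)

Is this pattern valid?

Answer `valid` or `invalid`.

i=0: (i + s[i]) mod n = (0 + 3) mod 5 = 3
i=1: (i + s[i]) mod n = (1 + 6) mod 5 = 2
i=2: (i + s[i]) mod n = (2 + 7) mod 5 = 4
i=3: (i + s[i]) mod n = (3 + 5) mod 5 = 3
i=4: (i + s[i]) mod n = (4 + 9) mod 5 = 3
Residues: [3, 2, 4, 3, 3], distinct: False

Answer: invalid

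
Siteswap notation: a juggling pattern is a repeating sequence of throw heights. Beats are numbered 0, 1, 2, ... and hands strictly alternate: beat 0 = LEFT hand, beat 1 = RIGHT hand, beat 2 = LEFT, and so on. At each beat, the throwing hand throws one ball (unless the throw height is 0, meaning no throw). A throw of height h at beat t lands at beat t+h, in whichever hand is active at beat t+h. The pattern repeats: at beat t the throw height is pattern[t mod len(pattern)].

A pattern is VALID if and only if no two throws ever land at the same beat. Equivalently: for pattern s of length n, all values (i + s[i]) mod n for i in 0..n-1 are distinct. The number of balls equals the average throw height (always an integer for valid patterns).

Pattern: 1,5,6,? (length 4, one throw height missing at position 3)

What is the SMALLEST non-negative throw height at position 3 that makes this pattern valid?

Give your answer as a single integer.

i=0: (0 + 1) mod 4 = 1
i=1: (1 + 5) mod 4 = 2
i=2: (2 + 6) mod 4 = 0
i=3: s[i]=? (unknown)
Known residues: [0, 1, 2]; need a permutation of 0..3, so missing residue r = 3
Need (3 + s) mod 4 = 3; smallest s = (3 - 3) mod 4 = 0

Answer: 0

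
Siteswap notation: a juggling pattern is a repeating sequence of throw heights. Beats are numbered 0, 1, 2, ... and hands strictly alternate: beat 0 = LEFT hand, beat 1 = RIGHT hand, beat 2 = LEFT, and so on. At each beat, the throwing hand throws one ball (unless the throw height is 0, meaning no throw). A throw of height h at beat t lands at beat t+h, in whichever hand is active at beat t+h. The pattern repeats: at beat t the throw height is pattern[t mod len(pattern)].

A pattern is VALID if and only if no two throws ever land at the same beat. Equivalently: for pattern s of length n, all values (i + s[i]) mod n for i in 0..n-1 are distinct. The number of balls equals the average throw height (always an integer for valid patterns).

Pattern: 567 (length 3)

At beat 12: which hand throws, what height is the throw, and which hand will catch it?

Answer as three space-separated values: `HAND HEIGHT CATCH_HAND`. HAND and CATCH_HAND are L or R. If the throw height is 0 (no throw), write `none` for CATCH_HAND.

Beat 12: 12 mod 2 = 0, so hand = L
Throw height = pattern[12 mod 3] = pattern[0] = 5
Lands at beat 12+5=17, 17 mod 2 = 1, so catch hand = R

Answer: L 5 R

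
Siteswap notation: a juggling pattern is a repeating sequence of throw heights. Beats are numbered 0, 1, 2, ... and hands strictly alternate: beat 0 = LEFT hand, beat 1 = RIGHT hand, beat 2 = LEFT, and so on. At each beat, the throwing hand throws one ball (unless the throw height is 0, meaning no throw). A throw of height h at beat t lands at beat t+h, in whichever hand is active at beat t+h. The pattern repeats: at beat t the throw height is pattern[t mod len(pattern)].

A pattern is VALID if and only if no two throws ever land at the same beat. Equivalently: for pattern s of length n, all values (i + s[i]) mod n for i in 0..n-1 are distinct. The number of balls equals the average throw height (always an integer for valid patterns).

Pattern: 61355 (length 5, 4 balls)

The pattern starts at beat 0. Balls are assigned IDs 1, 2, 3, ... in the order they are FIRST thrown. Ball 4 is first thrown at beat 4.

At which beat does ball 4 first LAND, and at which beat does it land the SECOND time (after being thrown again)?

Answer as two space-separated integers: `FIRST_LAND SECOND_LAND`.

Beat 0 (L): throw ball1 h=6 -> lands@6:L; in-air after throw: [b1@6:L]
Beat 1 (R): throw ball2 h=1 -> lands@2:L; in-air after throw: [b2@2:L b1@6:L]
Beat 2 (L): throw ball2 h=3 -> lands@5:R; in-air after throw: [b2@5:R b1@6:L]
Beat 3 (R): throw ball3 h=5 -> lands@8:L; in-air after throw: [b2@5:R b1@6:L b3@8:L]
Beat 4 (L): throw ball4 h=5 -> lands@9:R; in-air after throw: [b2@5:R b1@6:L b3@8:L b4@9:R]
Beat 5 (R): throw ball2 h=6 -> lands@11:R; in-air after throw: [b1@6:L b3@8:L b4@9:R b2@11:R]
Beat 6 (L): throw ball1 h=1 -> lands@7:R; in-air after throw: [b1@7:R b3@8:L b4@9:R b2@11:R]
Beat 7 (R): throw ball1 h=3 -> lands@10:L; in-air after throw: [b3@8:L b4@9:R b1@10:L b2@11:R]
Beat 8 (L): throw ball3 h=5 -> lands@13:R; in-air after throw: [b4@9:R b1@10:L b2@11:R b3@13:R]
Beat 9 (R): throw ball4 h=5 -> lands@14:L; in-air after throw: [b1@10:L b2@11:R b3@13:R b4@14:L]
Beat 10 (L): throw ball1 h=6 -> lands@16:L; in-air after throw: [b2@11:R b3@13:R b4@14:L b1@16:L]
Beat 11 (R): throw ball2 h=1 -> lands@12:L; in-air after throw: [b2@12:L b3@13:R b4@14:L b1@16:L]
Beat 12 (L): throw ball2 h=3 -> lands@15:R; in-air after throw: [b3@13:R b4@14:L b2@15:R b1@16:L]
Beat 13 (R): throw ball3 h=5 -> lands@18:L; in-air after throw: [b4@14:L b2@15:R b1@16:L b3@18:L]
Beat 14 (L): throw ball4 h=5 -> lands@19:R; in-air after throw: [b2@15:R b1@16:L b3@18:L b4@19:R]
Ball 4: thrown@4 h=5 -> first land @9; rethrown@9 h=5 -> second land @14

Answer: 9 14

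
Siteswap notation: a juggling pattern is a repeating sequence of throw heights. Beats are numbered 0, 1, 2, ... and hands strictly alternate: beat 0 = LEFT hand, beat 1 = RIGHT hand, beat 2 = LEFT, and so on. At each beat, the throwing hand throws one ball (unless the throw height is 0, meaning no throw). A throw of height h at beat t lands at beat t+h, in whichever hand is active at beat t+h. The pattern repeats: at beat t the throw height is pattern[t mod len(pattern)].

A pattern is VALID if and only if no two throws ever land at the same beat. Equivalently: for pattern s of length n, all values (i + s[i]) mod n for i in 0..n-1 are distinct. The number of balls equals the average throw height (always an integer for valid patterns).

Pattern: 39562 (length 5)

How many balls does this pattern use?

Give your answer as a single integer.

Pattern = [3, 9, 5, 6, 2], length n = 5
  position 0: throw height = 3, running sum = 3
  position 1: throw height = 9, running sum = 12
  position 2: throw height = 5, running sum = 17
  position 3: throw height = 6, running sum = 23
  position 4: throw height = 2, running sum = 25
Total sum = 25; balls = sum / n = 25 / 5 = 5

Answer: 5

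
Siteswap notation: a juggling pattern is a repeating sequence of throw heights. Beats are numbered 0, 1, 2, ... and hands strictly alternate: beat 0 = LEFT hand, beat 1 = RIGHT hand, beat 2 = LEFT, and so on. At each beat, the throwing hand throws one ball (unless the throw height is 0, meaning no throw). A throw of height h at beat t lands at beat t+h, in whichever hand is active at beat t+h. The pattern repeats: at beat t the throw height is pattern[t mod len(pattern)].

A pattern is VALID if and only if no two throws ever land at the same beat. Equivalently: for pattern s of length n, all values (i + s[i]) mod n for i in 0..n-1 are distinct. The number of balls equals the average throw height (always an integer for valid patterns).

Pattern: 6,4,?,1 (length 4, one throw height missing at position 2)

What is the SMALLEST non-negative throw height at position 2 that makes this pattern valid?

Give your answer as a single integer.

Answer: 1

Derivation:
i=0: (0 + 6) mod 4 = 2
i=1: (1 + 4) mod 4 = 1
i=2: s[i]=? (unknown)
i=3: (3 + 1) mod 4 = 0
Known residues: [0, 1, 2]; need a permutation of 0..3, so missing residue r = 3
Need (2 + s) mod 4 = 3; smallest s = (3 - 2) mod 4 = 1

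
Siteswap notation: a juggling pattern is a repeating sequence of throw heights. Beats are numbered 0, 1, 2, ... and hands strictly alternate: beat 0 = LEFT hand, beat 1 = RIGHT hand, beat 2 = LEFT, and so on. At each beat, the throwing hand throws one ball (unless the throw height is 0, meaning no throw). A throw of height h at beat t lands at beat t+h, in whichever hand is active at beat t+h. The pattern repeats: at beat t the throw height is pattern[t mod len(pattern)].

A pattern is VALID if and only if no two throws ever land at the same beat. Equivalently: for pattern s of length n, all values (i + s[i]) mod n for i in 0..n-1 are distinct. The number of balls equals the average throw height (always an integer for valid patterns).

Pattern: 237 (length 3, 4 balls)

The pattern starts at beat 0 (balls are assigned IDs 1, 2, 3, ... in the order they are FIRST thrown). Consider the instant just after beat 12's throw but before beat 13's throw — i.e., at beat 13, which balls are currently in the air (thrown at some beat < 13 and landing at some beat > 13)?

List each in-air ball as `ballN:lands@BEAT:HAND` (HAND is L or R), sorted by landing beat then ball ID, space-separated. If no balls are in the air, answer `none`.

Beat 0 (L): throw ball1 h=2 -> lands@2:L; in-air after throw: [b1@2:L]
Beat 1 (R): throw ball2 h=3 -> lands@4:L; in-air after throw: [b1@2:L b2@4:L]
Beat 2 (L): throw ball1 h=7 -> lands@9:R; in-air after throw: [b2@4:L b1@9:R]
Beat 3 (R): throw ball3 h=2 -> lands@5:R; in-air after throw: [b2@4:L b3@5:R b1@9:R]
Beat 4 (L): throw ball2 h=3 -> lands@7:R; in-air after throw: [b3@5:R b2@7:R b1@9:R]
Beat 5 (R): throw ball3 h=7 -> lands@12:L; in-air after throw: [b2@7:R b1@9:R b3@12:L]
Beat 6 (L): throw ball4 h=2 -> lands@8:L; in-air after throw: [b2@7:R b4@8:L b1@9:R b3@12:L]
Beat 7 (R): throw ball2 h=3 -> lands@10:L; in-air after throw: [b4@8:L b1@9:R b2@10:L b3@12:L]
Beat 8 (L): throw ball4 h=7 -> lands@15:R; in-air after throw: [b1@9:R b2@10:L b3@12:L b4@15:R]
Beat 9 (R): throw ball1 h=2 -> lands@11:R; in-air after throw: [b2@10:L b1@11:R b3@12:L b4@15:R]
Beat 10 (L): throw ball2 h=3 -> lands@13:R; in-air after throw: [b1@11:R b3@12:L b2@13:R b4@15:R]
Beat 11 (R): throw ball1 h=7 -> lands@18:L; in-air after throw: [b3@12:L b2@13:R b4@15:R b1@18:L]
Beat 12 (L): throw ball3 h=2 -> lands@14:L; in-air after throw: [b2@13:R b3@14:L b4@15:R b1@18:L]
Beat 13 (R): throw ball2 h=3 -> lands@16:L; in-air after throw: [b3@14:L b4@15:R b2@16:L b1@18:L]

Answer: ball3:lands@14:L ball4:lands@15:R ball1:lands@18:L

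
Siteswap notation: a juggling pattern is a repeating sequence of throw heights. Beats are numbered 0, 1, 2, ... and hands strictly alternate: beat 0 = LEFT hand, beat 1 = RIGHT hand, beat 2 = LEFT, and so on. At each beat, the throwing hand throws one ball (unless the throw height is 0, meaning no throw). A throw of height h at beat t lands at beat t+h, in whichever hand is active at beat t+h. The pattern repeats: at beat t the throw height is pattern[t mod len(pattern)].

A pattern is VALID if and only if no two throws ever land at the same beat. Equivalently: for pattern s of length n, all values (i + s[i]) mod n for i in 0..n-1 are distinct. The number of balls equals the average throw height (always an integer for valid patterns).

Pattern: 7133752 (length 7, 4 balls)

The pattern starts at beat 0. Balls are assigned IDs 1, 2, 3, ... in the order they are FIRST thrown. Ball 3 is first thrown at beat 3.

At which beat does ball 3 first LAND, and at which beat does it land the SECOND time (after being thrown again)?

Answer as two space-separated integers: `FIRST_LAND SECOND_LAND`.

Answer: 6 8

Derivation:
Beat 0 (L): throw ball1 h=7 -> lands@7:R; in-air after throw: [b1@7:R]
Beat 1 (R): throw ball2 h=1 -> lands@2:L; in-air after throw: [b2@2:L b1@7:R]
Beat 2 (L): throw ball2 h=3 -> lands@5:R; in-air after throw: [b2@5:R b1@7:R]
Beat 3 (R): throw ball3 h=3 -> lands@6:L; in-air after throw: [b2@5:R b3@6:L b1@7:R]
Beat 4 (L): throw ball4 h=7 -> lands@11:R; in-air after throw: [b2@5:R b3@6:L b1@7:R b4@11:R]
Beat 5 (R): throw ball2 h=5 -> lands@10:L; in-air after throw: [b3@6:L b1@7:R b2@10:L b4@11:R]
Beat 6 (L): throw ball3 h=2 -> lands@8:L; in-air after throw: [b1@7:R b3@8:L b2@10:L b4@11:R]
Beat 7 (R): throw ball1 h=7 -> lands@14:L; in-air after throw: [b3@8:L b2@10:L b4@11:R b1@14:L]
Beat 8 (L): throw ball3 h=1 -> lands@9:R; in-air after throw: [b3@9:R b2@10:L b4@11:R b1@14:L]
Ball 3: thrown@3 h=3 -> first land @6; rethrown@6 h=2 -> second land @8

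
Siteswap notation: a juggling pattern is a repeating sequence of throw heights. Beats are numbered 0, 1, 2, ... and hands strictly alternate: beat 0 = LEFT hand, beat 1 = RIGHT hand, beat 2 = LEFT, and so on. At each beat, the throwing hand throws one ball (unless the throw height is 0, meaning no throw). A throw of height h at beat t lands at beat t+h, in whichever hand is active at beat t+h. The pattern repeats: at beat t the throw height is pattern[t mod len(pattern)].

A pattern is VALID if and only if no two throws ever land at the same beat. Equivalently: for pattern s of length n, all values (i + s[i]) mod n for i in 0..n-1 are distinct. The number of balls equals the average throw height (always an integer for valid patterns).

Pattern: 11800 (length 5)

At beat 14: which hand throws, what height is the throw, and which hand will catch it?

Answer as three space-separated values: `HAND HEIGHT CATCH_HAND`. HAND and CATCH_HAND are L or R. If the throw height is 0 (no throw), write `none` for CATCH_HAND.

Answer: L 0 none

Derivation:
Beat 14: 14 mod 2 = 0, so hand = L
Throw height = pattern[14 mod 5] = pattern[4] = 0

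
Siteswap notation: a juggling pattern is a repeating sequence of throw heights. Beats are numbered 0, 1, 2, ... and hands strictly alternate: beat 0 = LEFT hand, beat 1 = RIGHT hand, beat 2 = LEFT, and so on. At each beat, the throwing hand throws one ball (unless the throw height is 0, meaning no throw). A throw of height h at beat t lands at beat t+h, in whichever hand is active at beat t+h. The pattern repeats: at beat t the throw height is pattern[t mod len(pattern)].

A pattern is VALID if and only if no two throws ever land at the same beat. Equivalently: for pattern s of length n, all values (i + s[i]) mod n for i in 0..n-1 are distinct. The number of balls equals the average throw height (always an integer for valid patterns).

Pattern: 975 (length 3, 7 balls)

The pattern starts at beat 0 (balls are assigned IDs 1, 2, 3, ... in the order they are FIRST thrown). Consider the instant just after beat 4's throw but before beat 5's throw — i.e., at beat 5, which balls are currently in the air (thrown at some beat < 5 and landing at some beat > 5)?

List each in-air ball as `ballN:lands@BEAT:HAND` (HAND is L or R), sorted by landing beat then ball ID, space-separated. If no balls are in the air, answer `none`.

Answer: ball3:lands@7:R ball2:lands@8:L ball1:lands@9:R ball5:lands@11:R ball4:lands@12:L

Derivation:
Beat 0 (L): throw ball1 h=9 -> lands@9:R; in-air after throw: [b1@9:R]
Beat 1 (R): throw ball2 h=7 -> lands@8:L; in-air after throw: [b2@8:L b1@9:R]
Beat 2 (L): throw ball3 h=5 -> lands@7:R; in-air after throw: [b3@7:R b2@8:L b1@9:R]
Beat 3 (R): throw ball4 h=9 -> lands@12:L; in-air after throw: [b3@7:R b2@8:L b1@9:R b4@12:L]
Beat 4 (L): throw ball5 h=7 -> lands@11:R; in-air after throw: [b3@7:R b2@8:L b1@9:R b5@11:R b4@12:L]
Beat 5 (R): throw ball6 h=5 -> lands@10:L; in-air after throw: [b3@7:R b2@8:L b1@9:R b6@10:L b5@11:R b4@12:L]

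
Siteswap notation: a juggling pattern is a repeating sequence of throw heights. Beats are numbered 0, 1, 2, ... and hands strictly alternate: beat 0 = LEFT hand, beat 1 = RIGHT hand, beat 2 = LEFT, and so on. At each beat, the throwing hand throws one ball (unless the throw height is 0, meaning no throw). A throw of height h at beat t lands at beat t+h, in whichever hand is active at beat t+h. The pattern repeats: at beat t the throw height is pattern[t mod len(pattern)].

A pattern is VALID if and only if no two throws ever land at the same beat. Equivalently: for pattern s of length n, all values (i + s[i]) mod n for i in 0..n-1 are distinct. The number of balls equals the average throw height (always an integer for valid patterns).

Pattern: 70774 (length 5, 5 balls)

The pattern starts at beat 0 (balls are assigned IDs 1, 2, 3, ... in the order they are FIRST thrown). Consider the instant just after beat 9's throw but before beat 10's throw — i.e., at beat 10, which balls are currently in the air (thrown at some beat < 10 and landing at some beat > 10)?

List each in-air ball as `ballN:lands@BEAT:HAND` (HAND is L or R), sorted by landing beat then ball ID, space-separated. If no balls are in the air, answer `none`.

Answer: ball5:lands@12:L ball2:lands@13:R ball1:lands@14:L ball4:lands@15:R

Derivation:
Beat 0 (L): throw ball1 h=7 -> lands@7:R; in-air after throw: [b1@7:R]
Beat 2 (L): throw ball2 h=7 -> lands@9:R; in-air after throw: [b1@7:R b2@9:R]
Beat 3 (R): throw ball3 h=7 -> lands@10:L; in-air after throw: [b1@7:R b2@9:R b3@10:L]
Beat 4 (L): throw ball4 h=4 -> lands@8:L; in-air after throw: [b1@7:R b4@8:L b2@9:R b3@10:L]
Beat 5 (R): throw ball5 h=7 -> lands@12:L; in-air after throw: [b1@7:R b4@8:L b2@9:R b3@10:L b5@12:L]
Beat 7 (R): throw ball1 h=7 -> lands@14:L; in-air after throw: [b4@8:L b2@9:R b3@10:L b5@12:L b1@14:L]
Beat 8 (L): throw ball4 h=7 -> lands@15:R; in-air after throw: [b2@9:R b3@10:L b5@12:L b1@14:L b4@15:R]
Beat 9 (R): throw ball2 h=4 -> lands@13:R; in-air after throw: [b3@10:L b5@12:L b2@13:R b1@14:L b4@15:R]
Beat 10 (L): throw ball3 h=7 -> lands@17:R; in-air after throw: [b5@12:L b2@13:R b1@14:L b4@15:R b3@17:R]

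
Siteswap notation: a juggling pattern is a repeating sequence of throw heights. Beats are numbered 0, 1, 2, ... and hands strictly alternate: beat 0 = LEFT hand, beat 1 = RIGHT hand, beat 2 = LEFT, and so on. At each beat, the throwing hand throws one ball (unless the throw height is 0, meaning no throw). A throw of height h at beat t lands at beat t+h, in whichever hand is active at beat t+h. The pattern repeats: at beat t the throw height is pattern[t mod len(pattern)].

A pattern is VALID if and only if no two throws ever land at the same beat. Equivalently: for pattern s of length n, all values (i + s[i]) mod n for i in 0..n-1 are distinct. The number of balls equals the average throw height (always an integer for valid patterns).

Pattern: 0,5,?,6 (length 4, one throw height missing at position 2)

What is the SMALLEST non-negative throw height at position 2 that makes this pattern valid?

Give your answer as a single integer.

Answer: 1

Derivation:
i=0: (0 + 0) mod 4 = 0
i=1: (1 + 5) mod 4 = 2
i=2: s[i]=? (unknown)
i=3: (3 + 6) mod 4 = 1
Known residues: [0, 1, 2]; need a permutation of 0..3, so missing residue r = 3
Need (2 + s) mod 4 = 3; smallest s = (3 - 2) mod 4 = 1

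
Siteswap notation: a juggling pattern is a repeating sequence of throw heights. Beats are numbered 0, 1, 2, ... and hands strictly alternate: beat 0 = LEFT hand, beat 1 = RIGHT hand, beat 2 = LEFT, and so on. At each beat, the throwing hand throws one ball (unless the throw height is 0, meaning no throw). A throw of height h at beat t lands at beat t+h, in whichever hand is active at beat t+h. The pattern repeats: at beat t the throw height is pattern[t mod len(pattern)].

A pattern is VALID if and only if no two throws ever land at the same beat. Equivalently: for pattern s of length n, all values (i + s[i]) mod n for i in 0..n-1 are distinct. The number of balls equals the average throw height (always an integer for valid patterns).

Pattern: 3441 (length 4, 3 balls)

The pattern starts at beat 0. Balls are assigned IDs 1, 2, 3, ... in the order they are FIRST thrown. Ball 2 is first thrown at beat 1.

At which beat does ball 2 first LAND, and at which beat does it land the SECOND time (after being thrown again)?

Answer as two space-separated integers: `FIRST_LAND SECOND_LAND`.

Answer: 5 9

Derivation:
Beat 0 (L): throw ball1 h=3 -> lands@3:R; in-air after throw: [b1@3:R]
Beat 1 (R): throw ball2 h=4 -> lands@5:R; in-air after throw: [b1@3:R b2@5:R]
Beat 2 (L): throw ball3 h=4 -> lands@6:L; in-air after throw: [b1@3:R b2@5:R b3@6:L]
Beat 3 (R): throw ball1 h=1 -> lands@4:L; in-air after throw: [b1@4:L b2@5:R b3@6:L]
Beat 4 (L): throw ball1 h=3 -> lands@7:R; in-air after throw: [b2@5:R b3@6:L b1@7:R]
Beat 5 (R): throw ball2 h=4 -> lands@9:R; in-air after throw: [b3@6:L b1@7:R b2@9:R]
Beat 6 (L): throw ball3 h=4 -> lands@10:L; in-air after throw: [b1@7:R b2@9:R b3@10:L]
Beat 7 (R): throw ball1 h=1 -> lands@8:L; in-air after throw: [b1@8:L b2@9:R b3@10:L]
Beat 8 (L): throw ball1 h=3 -> lands@11:R; in-air after throw: [b2@9:R b3@10:L b1@11:R]
Beat 9 (R): throw ball2 h=4 -> lands@13:R; in-air after throw: [b3@10:L b1@11:R b2@13:R]
Ball 2: thrown@1 h=4 -> first land @5; rethrown@5 h=4 -> second land @9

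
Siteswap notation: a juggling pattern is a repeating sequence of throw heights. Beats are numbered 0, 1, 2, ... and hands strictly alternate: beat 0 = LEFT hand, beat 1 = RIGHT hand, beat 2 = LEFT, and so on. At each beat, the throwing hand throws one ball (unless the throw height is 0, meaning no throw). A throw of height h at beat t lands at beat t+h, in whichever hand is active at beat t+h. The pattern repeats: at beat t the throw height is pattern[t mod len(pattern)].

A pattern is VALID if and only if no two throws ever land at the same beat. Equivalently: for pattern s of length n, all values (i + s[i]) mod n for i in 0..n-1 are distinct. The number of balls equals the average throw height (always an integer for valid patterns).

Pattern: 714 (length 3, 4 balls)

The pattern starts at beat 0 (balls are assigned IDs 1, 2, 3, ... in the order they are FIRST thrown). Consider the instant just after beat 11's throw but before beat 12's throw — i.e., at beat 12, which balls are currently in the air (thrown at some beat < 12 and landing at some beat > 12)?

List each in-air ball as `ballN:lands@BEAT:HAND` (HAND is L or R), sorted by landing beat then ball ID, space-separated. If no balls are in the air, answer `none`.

Answer: ball2:lands@13:R ball3:lands@15:R ball4:lands@16:L

Derivation:
Beat 0 (L): throw ball1 h=7 -> lands@7:R; in-air after throw: [b1@7:R]
Beat 1 (R): throw ball2 h=1 -> lands@2:L; in-air after throw: [b2@2:L b1@7:R]
Beat 2 (L): throw ball2 h=4 -> lands@6:L; in-air after throw: [b2@6:L b1@7:R]
Beat 3 (R): throw ball3 h=7 -> lands@10:L; in-air after throw: [b2@6:L b1@7:R b3@10:L]
Beat 4 (L): throw ball4 h=1 -> lands@5:R; in-air after throw: [b4@5:R b2@6:L b1@7:R b3@10:L]
Beat 5 (R): throw ball4 h=4 -> lands@9:R; in-air after throw: [b2@6:L b1@7:R b4@9:R b3@10:L]
Beat 6 (L): throw ball2 h=7 -> lands@13:R; in-air after throw: [b1@7:R b4@9:R b3@10:L b2@13:R]
Beat 7 (R): throw ball1 h=1 -> lands@8:L; in-air after throw: [b1@8:L b4@9:R b3@10:L b2@13:R]
Beat 8 (L): throw ball1 h=4 -> lands@12:L; in-air after throw: [b4@9:R b3@10:L b1@12:L b2@13:R]
Beat 9 (R): throw ball4 h=7 -> lands@16:L; in-air after throw: [b3@10:L b1@12:L b2@13:R b4@16:L]
Beat 10 (L): throw ball3 h=1 -> lands@11:R; in-air after throw: [b3@11:R b1@12:L b2@13:R b4@16:L]
Beat 11 (R): throw ball3 h=4 -> lands@15:R; in-air after throw: [b1@12:L b2@13:R b3@15:R b4@16:L]
Beat 12 (L): throw ball1 h=7 -> lands@19:R; in-air after throw: [b2@13:R b3@15:R b4@16:L b1@19:R]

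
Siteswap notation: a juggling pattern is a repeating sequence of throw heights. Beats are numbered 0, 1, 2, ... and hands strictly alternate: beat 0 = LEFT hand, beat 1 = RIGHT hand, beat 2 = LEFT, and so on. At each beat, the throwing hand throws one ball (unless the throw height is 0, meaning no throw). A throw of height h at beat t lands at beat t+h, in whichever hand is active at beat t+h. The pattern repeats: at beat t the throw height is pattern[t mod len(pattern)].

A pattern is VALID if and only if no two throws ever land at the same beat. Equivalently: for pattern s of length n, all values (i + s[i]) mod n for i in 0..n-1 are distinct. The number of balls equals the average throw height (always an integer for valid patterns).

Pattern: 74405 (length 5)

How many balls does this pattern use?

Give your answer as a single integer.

Pattern = [7, 4, 4, 0, 5], length n = 5
  position 0: throw height = 7, running sum = 7
  position 1: throw height = 4, running sum = 11
  position 2: throw height = 4, running sum = 15
  position 3: throw height = 0, running sum = 15
  position 4: throw height = 5, running sum = 20
Total sum = 20; balls = sum / n = 20 / 5 = 4

Answer: 4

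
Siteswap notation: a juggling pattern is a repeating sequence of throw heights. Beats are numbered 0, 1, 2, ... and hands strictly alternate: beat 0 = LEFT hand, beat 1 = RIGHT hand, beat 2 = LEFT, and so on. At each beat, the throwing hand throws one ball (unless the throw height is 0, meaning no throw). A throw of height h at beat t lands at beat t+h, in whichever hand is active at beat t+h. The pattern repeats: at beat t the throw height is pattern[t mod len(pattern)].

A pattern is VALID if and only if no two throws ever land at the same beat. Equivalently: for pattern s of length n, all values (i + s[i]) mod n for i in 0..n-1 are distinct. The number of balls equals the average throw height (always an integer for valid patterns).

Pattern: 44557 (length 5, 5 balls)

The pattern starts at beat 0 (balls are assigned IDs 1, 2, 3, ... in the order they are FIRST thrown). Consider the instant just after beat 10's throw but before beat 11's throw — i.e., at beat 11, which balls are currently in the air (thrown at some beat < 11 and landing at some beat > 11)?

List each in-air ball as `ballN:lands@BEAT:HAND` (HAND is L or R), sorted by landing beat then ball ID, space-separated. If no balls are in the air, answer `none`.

Beat 0 (L): throw ball1 h=4 -> lands@4:L; in-air after throw: [b1@4:L]
Beat 1 (R): throw ball2 h=4 -> lands@5:R; in-air after throw: [b1@4:L b2@5:R]
Beat 2 (L): throw ball3 h=5 -> lands@7:R; in-air after throw: [b1@4:L b2@5:R b3@7:R]
Beat 3 (R): throw ball4 h=5 -> lands@8:L; in-air after throw: [b1@4:L b2@5:R b3@7:R b4@8:L]
Beat 4 (L): throw ball1 h=7 -> lands@11:R; in-air after throw: [b2@5:R b3@7:R b4@8:L b1@11:R]
Beat 5 (R): throw ball2 h=4 -> lands@9:R; in-air after throw: [b3@7:R b4@8:L b2@9:R b1@11:R]
Beat 6 (L): throw ball5 h=4 -> lands@10:L; in-air after throw: [b3@7:R b4@8:L b2@9:R b5@10:L b1@11:R]
Beat 7 (R): throw ball3 h=5 -> lands@12:L; in-air after throw: [b4@8:L b2@9:R b5@10:L b1@11:R b3@12:L]
Beat 8 (L): throw ball4 h=5 -> lands@13:R; in-air after throw: [b2@9:R b5@10:L b1@11:R b3@12:L b4@13:R]
Beat 9 (R): throw ball2 h=7 -> lands@16:L; in-air after throw: [b5@10:L b1@11:R b3@12:L b4@13:R b2@16:L]
Beat 10 (L): throw ball5 h=4 -> lands@14:L; in-air after throw: [b1@11:R b3@12:L b4@13:R b5@14:L b2@16:L]
Beat 11 (R): throw ball1 h=4 -> lands@15:R; in-air after throw: [b3@12:L b4@13:R b5@14:L b1@15:R b2@16:L]

Answer: ball3:lands@12:L ball4:lands@13:R ball5:lands@14:L ball2:lands@16:L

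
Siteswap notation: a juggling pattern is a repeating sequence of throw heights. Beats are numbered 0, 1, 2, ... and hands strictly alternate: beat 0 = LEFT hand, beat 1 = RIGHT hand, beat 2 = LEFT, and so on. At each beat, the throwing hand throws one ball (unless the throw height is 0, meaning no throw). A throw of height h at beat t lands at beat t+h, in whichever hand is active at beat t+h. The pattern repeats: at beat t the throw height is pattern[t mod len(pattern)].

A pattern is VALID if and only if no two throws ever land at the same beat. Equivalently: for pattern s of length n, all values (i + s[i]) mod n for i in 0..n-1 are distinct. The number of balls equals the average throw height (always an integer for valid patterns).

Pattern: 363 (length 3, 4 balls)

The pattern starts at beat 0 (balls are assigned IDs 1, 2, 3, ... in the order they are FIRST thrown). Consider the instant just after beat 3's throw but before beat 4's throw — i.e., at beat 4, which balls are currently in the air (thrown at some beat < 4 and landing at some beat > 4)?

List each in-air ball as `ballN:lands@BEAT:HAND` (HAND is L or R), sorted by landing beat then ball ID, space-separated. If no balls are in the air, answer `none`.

Beat 0 (L): throw ball1 h=3 -> lands@3:R; in-air after throw: [b1@3:R]
Beat 1 (R): throw ball2 h=6 -> lands@7:R; in-air after throw: [b1@3:R b2@7:R]
Beat 2 (L): throw ball3 h=3 -> lands@5:R; in-air after throw: [b1@3:R b3@5:R b2@7:R]
Beat 3 (R): throw ball1 h=3 -> lands@6:L; in-air after throw: [b3@5:R b1@6:L b2@7:R]
Beat 4 (L): throw ball4 h=6 -> lands@10:L; in-air after throw: [b3@5:R b1@6:L b2@7:R b4@10:L]

Answer: ball3:lands@5:R ball1:lands@6:L ball2:lands@7:R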